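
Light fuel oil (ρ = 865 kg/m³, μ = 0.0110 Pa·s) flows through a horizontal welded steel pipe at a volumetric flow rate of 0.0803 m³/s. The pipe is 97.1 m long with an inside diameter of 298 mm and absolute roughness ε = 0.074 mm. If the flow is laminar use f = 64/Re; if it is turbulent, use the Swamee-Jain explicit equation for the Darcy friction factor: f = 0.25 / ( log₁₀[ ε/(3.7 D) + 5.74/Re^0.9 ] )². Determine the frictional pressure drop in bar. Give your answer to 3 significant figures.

Cross-sectional area A = πD²/4 = π(0.298)²/4 = 0.06975 m²; mean velocity V = Q/A = 0.0803/0.06975 = 1.151 m/s.
Reynolds number Re = ρVD/μ = 865 · 1.151 · 0.298 / 0.011 = 2.698e+04.
Re > 4000 → turbulent. Relative roughness ε/D = 7.4e-05/0.298 = 0.000248. Swamee-Jain: f = 0.25/(log₁₀[0.000248/3.7 + 5.74/2.698e+04^0.9])² = 0.25/(log₁₀[6.71e-05 + 0.00059])² = 0.25/(-3.182)² = 0.02469.
Darcy-Weisbach: ΔP = f(L/D)(ρV²/2) = 0.02469·(97.1/0.298)·(865·1.151²/2) = 0.02469·325.8·573.3 = 4612 Pa.
ΔP = 4612 Pa = 0.0461 bar.

ΔP ≈ 0.0461 bar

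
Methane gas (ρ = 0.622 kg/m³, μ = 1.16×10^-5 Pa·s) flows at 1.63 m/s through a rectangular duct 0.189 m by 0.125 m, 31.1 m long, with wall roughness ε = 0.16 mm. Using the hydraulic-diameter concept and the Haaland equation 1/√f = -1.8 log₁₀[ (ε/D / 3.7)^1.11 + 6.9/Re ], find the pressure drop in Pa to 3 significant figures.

ΔP ≈ 5.17 Pa

Hydraulic diameter D_h = 4A/P = 4·(0.189·0.125)/(2·(0.189+0.125)) = 0.0945/0.628 = 0.1505 m.
Re = ρVD_h/μ = 0.622·1.63·0.1505/1.16e-05 = 1.315e+04.
ε/D_h = 0.00016/0.1505 = 0.00106; Haaland gives 1/√f = -1.8 log₁₀[0.000117+0.000525] = 5.747, so f = 0.03028.
ΔP = f(L/D_h)(ρV²/2) = 0.03028·31.1/0.1505·0.8263 = 5.171 Pa.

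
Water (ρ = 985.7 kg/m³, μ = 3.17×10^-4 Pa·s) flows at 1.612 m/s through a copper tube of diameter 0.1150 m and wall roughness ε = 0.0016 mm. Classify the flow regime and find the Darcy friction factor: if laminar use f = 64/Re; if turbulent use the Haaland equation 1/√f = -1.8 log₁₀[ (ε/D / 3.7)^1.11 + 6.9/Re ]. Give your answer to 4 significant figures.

f ≈ 0.01291

Re = ρVD/μ = 985.7·1.612·0.115/0.000317 = 5.764e+05.
Re > 4000 → turbulent. ε/D = 1.6e-06/0.115 = 1.39e-05; Haaland: 1/√f = -1.8 log₁₀[9.52e-07 + 1.2e-05] = 8.8, so f = 0.01291.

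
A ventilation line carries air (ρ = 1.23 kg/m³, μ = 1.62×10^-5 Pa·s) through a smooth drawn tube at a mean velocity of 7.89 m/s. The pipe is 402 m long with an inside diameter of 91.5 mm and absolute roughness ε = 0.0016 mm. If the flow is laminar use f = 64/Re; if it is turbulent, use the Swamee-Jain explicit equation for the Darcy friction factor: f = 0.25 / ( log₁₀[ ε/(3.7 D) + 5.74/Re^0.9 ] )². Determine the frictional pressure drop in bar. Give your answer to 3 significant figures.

Reynolds number Re = ρVD/μ = 1.23 · 7.89 · 0.0915 / 1.62e-05 = 5.481e+04.
Re > 4000 → turbulent. Relative roughness ε/D = 1.6e-06/0.0915 = 1.75e-05. Swamee-Jain: f = 0.25/(log₁₀[1.75e-05/3.7 + 5.74/5.481e+04^0.9])² = 0.25/(log₁₀[4.73e-06 + 0.000312])² = 0.25/(-3.5)² = 0.02041.
Darcy-Weisbach: ΔP = f(L/D)(ρV²/2) = 0.02041·(402/0.0915)·(1.23·7.89²/2) = 0.02041·4393·38.29 = 3434 Pa.
ΔP = 3434 Pa = 0.0343 bar.

ΔP ≈ 0.0343 bar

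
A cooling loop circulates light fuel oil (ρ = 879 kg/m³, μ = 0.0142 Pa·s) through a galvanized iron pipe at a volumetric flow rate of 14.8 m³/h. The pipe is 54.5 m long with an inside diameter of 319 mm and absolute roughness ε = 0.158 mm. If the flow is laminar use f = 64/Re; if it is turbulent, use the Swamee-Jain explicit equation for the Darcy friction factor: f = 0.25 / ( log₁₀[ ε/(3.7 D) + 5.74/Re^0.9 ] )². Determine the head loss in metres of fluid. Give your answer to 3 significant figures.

h_f ≈ 0.00145 m

Q = 14.8 m³/h = 14.8/3600 = 0.004111 m³/s.
Cross-sectional area A = πD²/4 = π(0.319)²/4 = 0.07992 m²; mean velocity V = Q/A = 0.004111/0.07992 = 0.05144 m/s.
Reynolds number Re = ρVD/μ = 879 · 0.05144 · 0.319 / 0.0142 = 1016.
Re < 2300 → laminar flow, so f = 64/Re = 64/1016 = 0.06301 (the turbulent correlation is not needed).
Darcy-Weisbach: ΔP = f(L/D)(ρV²/2) = 0.06301·(54.5/0.319)·(879·0.05144²/2) = 0.06301·170.8·1.163 = 12.52 Pa.
Head loss h_f = ΔP/(ρg) = 12.52/(879·9.81) = 0.00145 m.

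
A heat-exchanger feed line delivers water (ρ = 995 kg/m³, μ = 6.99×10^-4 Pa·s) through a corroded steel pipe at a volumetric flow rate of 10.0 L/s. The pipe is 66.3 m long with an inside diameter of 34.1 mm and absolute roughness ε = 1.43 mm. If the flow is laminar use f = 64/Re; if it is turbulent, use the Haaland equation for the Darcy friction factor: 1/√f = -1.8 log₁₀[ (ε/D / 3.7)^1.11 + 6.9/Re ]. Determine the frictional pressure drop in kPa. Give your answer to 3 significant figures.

ΔP ≈ 7680 kPa

Q = 10.0 L/s = 10.0/1000 = 0.01 m³/s.
Cross-sectional area A = πD²/4 = π(0.0341)²/4 = 0.0009133 m²; mean velocity V = Q/A = 0.01/0.0009133 = 10.95 m/s.
Reynolds number Re = ρVD/μ = 995 · 10.95 · 0.0341 / 0.000699 = 5.315e+05.
Re > 4000 → turbulent. Relative roughness ε/D = 0.00143/0.0341 = 0.0419. Haaland: 1/√f = -1.8 log₁₀[(0.0419/3.7)^1.11 + 6.9/5.315e+05] = -1.8 log₁₀[0.00692 + 1.3e-05] = 3.886, so f = 0.06622.
Darcy-Weisbach: ΔP = f(L/D)(ρV²/2) = 0.06622·(66.3/0.0341)·(995·10.95²/2) = 0.06622·1944·5.965e+04 = 7.68e+06 Pa.
ΔP = 7.68e+06 Pa = 7680 kPa.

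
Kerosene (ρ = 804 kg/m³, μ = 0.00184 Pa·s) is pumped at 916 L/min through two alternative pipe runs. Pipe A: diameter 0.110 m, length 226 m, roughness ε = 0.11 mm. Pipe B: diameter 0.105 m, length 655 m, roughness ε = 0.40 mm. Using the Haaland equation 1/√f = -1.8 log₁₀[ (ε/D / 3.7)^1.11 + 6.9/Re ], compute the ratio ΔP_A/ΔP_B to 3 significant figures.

Pipe A: V = Q/A = 0.01527/0.009503 = 1.606 m/s; Re = 7.721e+04; ε/D = 0.001; Haaland → f = 0.02253; ΔP_A = f(L/D)(ρV²/2) = 4.801e+04 Pa.
Pipe B: V = Q/A = 0.01527/0.008659 = 1.763 m/s; Re = 8.089e+04; ε/D = 0.00381; Haaland → f = 0.0293; ΔP_B = f(L/D)(ρV²/2) = 2.284e+05 Pa.
ΔP_A/ΔP_B = 4.801e+04/2.284e+05 = 0.210.

ΔP_A/ΔP_B ≈ 0.210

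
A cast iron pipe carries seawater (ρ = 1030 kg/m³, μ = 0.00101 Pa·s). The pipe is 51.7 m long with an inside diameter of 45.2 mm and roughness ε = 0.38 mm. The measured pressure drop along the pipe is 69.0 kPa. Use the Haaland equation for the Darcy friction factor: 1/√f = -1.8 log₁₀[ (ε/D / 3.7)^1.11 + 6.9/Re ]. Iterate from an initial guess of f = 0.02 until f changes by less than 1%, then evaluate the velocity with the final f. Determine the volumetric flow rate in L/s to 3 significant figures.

Rearranging Darcy-Weisbach: V = √(2·ΔP·D/(f·L·ρ)). With ε/D = 0.00038/0.0452 = 0.00841, iterate starting from f = 0.02:
  f = 0.02 → V = √(2·6.9e+04·0.0452/(0.02·51.7·1030)) = 2.42 m/s; Re = ρVD/μ = 1.116e+05; f → 0.0364
  f = 0.0364 → V = 1.794 m/s; Re = 8.269e+04; f → 0.03659
Converged (Δf/f < 1%). With the final f = 0.03659: V = √(2·6.9e+04·0.0452/(0.03659·51.7·1030)) = 1.789 m/s.
Q = V·A = 1.789·(π/4·0.0452²) = 0.002871 m³/s = 2.87 L/s.

Q ≈ 2.87 L/s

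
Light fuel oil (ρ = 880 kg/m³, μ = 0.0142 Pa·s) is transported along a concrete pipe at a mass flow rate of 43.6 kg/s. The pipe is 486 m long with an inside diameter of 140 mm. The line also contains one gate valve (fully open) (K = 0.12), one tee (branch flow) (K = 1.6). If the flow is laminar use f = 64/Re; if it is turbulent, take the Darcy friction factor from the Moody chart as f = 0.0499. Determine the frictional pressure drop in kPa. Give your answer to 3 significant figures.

A = πD²/4 = π(0.14)²/4 = 0.01539 m²; mean velocity V = ṁ/(ρA) = 43.6/(880 · 0.01539) = 3.219 m/s.
Reynolds number Re = ρVD/μ = 880 · 3.219 · 0.14 / 0.0142 = 2.792e+04.
Re > 4000 → turbulent; use the Moody-chart value f = 0.0499.
Total minor-loss coefficient ΣK = 1·0.12 + 1·1.6 = 1.72.
ΔP = [f·L/D + ΣK]·(ρV²/2) = [0.0499·486/0.14 + 1.72]·(880·3.219²/2) = [173.2 + 1.72]·4558 = 7.974e+05 Pa.
ΔP = 7.974e+05 Pa = 797 kPa.

ΔP ≈ 797 kPa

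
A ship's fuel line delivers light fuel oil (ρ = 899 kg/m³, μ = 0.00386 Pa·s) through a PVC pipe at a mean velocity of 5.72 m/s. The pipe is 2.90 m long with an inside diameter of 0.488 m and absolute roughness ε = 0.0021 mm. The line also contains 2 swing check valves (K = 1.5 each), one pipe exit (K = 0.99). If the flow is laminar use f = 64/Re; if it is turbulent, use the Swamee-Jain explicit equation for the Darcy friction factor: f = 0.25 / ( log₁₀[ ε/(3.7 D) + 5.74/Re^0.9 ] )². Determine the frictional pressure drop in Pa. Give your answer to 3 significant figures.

ΔP ≈ 59800 Pa

Reynolds number Re = ρVD/μ = 899 · 5.72 · 0.488 / 0.00386 = 6.501e+05.
Re > 4000 → turbulent. Relative roughness ε/D = 2.1e-06/0.488 = 4.3e-06. Swamee-Jain: f = 0.25/(log₁₀[4.3e-06/3.7 + 5.74/6.501e+05^0.9])² = 0.25/(log₁₀[1.16e-06 + 3.37e-05])² = 0.25/(-4.458)² = 0.01258.
Total minor-loss coefficient ΣK = 2·1.5 + 1·0.99 = 3.99.
ΔP = [f·L/D + ΣK]·(ρV²/2) = [0.01258·2.9/0.488 + 3.99]·(899·5.72²/2) = [0.07475 + 3.99]·1.471e+04 = 5.978e+04 Pa.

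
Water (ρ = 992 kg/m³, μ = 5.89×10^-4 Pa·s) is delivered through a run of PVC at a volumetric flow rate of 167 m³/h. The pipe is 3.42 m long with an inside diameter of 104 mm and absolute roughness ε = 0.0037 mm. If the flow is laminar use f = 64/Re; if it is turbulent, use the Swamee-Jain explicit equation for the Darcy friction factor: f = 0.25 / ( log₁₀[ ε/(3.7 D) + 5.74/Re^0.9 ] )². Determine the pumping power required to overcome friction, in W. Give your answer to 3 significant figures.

P ≈ 282 W

Q = 167 m³/h = 167/3600 = 0.04639 m³/s.
Cross-sectional area A = πD²/4 = π(0.104)²/4 = 0.008495 m²; mean velocity V = Q/A = 0.04639/0.008495 = 5.461 m/s.
Reynolds number Re = ρVD/μ = 992 · 5.461 · 0.104 / 0.000589 = 9.565e+05.
Re > 4000 → turbulent. Relative roughness ε/D = 3.7e-06/0.104 = 3.56e-05. Swamee-Jain: f = 0.25/(log₁₀[3.56e-05/3.7 + 5.74/9.565e+05^0.9])² = 0.25/(log₁₀[9.62e-06 + 2.38e-05])² = 0.25/(-4.476)² = 0.01248.
Darcy-Weisbach: ΔP = f(L/D)(ρV²/2) = 0.01248·(3.42/0.104)·(992·5.461²/2) = 0.01248·32.88·1.479e+04 = 6069 Pa.
Pumping power P = QΔP = 0.04639·6069 = 281.5 W = 282 W.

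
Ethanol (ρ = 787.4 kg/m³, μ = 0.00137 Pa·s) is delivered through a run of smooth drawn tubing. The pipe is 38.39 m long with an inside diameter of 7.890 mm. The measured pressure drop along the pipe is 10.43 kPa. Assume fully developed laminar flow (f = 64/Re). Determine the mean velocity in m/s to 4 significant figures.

V ≈ 0.3858 m/s

For laminar flow, f = 64/Re with Re = ρVD/μ, so Darcy-Weisbach reduces to ΔP = 32μLV/D². Solving for V: V = ΔP·D²/(32μL) = 1.043e+04·(0.00789)²/(32·0.00137·38.39) = 0.3858 m/s.
Check: Re = ρVD/μ = 787.4·0.3858·0.00789/0.00137 = 1749 < 2300, so the laminar assumption holds.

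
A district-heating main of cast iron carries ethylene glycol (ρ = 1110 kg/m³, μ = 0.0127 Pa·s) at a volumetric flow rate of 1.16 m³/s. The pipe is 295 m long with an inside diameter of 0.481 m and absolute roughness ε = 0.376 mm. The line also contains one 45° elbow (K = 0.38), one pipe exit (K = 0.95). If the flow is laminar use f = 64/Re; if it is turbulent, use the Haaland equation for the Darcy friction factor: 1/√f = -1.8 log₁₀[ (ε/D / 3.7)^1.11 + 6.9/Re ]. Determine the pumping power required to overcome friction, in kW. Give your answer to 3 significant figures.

Cross-sectional area A = πD²/4 = π(0.481)²/4 = 0.1817 m²; mean velocity V = Q/A = 1.16/0.1817 = 6.384 m/s.
Reynolds number Re = ρVD/μ = 1110 · 6.384 · 0.481 / 0.0127 = 2.684e+05.
Re > 4000 → turbulent. Relative roughness ε/D = 0.000376/0.481 = 0.000782. Haaland: 1/√f = -1.8 log₁₀[(0.000782/3.7)^1.11 + 6.9/2.684e+05] = -1.8 log₁₀[8.33e-05 + 2.57e-05] = 7.133, so f = 0.01966.
Total minor-loss coefficient ΣK = 1·0.38 + 1·0.95 = 1.33.
ΔP = [f·L/D + ΣK]·(ρV²/2) = [0.01966·295/0.481 + 1.33]·(1110·6.384²/2) = [12.06 + 1.33]·2.262e+04 = 3.027e+05 Pa.
Pumping power P = QΔP = 1.16·3.027e+05 = 351200 W = 351 kW.

P ≈ 351 kW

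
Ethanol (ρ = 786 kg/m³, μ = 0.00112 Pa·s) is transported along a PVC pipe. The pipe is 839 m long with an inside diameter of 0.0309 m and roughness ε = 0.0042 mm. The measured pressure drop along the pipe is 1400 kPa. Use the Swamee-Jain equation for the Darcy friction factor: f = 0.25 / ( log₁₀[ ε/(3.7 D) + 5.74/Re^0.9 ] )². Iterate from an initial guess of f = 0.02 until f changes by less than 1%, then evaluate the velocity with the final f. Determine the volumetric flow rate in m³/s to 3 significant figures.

Rearranging Darcy-Weisbach: V = √(2·ΔP·D/(f·L·ρ)). With ε/D = 4.2e-06/0.0309 = 0.000136, iterate starting from f = 0.02:
  f = 0.02 → V = √(2·1.4e+06·0.0309/(0.02·839·786)) = 2.561 m/s; Re = ρVD/μ = 5.554e+04; f → 0.02085
  f = 0.02085 → V = 2.508 m/s; Re = 5.439e+04; f → 0.02094
Converged (Δf/f < 1%). With the final f = 0.02094: V = √(2·1.4e+06·0.0309/(0.02094·839·786)) = 2.503 m/s.
Q = V·A = 2.503·(π/4·0.0309²) = 0.001877 m³/s = 0.00188 m³/s.

Q ≈ 0.00188 m³/s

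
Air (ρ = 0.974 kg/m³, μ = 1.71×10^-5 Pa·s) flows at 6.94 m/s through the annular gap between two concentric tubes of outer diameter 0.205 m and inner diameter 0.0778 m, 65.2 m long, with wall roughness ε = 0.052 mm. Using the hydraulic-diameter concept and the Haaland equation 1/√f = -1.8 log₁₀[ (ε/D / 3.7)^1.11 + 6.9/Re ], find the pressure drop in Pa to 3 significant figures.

ΔP ≈ 264 Pa

Hydraulic diameter D_h = 4A/P = D_o - D_i = 0.205 - 0.0778 = 0.1272 m.
Re = ρVD_h/μ = 0.974·6.94·0.1272/1.71e-05 = 5.028e+04.
ε/D_h = 5.2e-05/0.1272 = 0.000409; Haaland gives 1/√f = -1.8 log₁₀[4.06e-05+0.000137] = 6.75, so f = 0.02195.
ΔP = f(L/D_h)(ρV²/2) = 0.02195·65.2/0.1272·23.46 = 263.9 Pa.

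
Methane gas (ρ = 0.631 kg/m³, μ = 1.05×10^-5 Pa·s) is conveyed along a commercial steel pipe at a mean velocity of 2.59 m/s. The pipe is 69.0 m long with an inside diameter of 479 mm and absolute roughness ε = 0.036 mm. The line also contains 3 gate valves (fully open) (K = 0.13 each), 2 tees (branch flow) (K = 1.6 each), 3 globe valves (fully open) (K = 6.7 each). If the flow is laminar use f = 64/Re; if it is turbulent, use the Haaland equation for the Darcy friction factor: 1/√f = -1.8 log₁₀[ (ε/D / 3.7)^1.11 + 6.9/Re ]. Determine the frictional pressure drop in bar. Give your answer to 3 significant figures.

ΔP ≈ 5.60×10^-4 bar

Reynolds number Re = ρVD/μ = 0.631 · 2.59 · 0.479 / 1.05e-05 = 7.455e+04.
Re > 4000 → turbulent. Relative roughness ε/D = 3.6e-05/0.479 = 7.52e-05. Haaland: 1/√f = -1.8 log₁₀[(7.52e-05/3.7)^1.11 + 6.9/7.455e+04] = -1.8 log₁₀[6.19e-06 + 9.25e-05] = 7.21, so f = 0.01924.
Total minor-loss coefficient ΣK = 3·0.13 + 2·1.6 + 3·6.7 = 23.7.
ΔP = [f·L/D + ΣK]·(ρV²/2) = [0.01924·69/0.479 + 23.7]·(0.631·2.59²/2) = [2.771 + 23.7]·2.116 = 56 Pa.
ΔP = 56 Pa = 5.60×10^-4 bar.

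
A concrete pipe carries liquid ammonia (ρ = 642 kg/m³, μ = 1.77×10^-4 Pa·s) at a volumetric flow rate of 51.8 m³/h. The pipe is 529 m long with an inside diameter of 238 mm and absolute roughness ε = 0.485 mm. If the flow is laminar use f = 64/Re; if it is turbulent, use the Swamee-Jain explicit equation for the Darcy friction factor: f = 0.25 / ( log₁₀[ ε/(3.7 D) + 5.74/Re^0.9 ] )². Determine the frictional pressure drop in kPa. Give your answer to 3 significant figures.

Q = 51.8 m³/h = 51.8/3600 = 0.01439 m³/s.
Cross-sectional area A = πD²/4 = π(0.238)²/4 = 0.04449 m²; mean velocity V = Q/A = 0.01439/0.04449 = 0.3234 m/s.
Reynolds number Re = ρVD/μ = 642 · 0.3234 · 0.238 / 0.000177 = 2.792e+05.
Re > 4000 → turbulent. Relative roughness ε/D = 0.000485/0.238 = 0.00204. Swamee-Jain: f = 0.25/(log₁₀[0.00204/3.7 + 5.74/2.792e+05^0.9])² = 0.25/(log₁₀[0.000551 + 7.2e-05])² = 0.25/(-3.206)² = 0.02433.
Darcy-Weisbach: ΔP = f(L/D)(ρV²/2) = 0.02433·(529/0.238)·(642·0.3234²/2) = 0.02433·2223·33.58 = 1816 Pa.
ΔP = 1816 Pa = 1.82 kPa.

ΔP ≈ 1.82 kPa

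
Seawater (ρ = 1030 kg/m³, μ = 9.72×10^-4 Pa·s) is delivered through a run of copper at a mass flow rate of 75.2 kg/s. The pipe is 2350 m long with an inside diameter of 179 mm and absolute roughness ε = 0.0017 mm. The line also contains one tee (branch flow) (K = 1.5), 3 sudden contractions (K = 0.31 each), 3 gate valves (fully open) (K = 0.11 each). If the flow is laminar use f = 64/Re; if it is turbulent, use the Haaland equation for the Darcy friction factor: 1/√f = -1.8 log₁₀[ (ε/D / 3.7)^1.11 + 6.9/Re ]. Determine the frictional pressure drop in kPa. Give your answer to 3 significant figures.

ΔP ≈ 749 kPa

A = πD²/4 = π(0.179)²/4 = 0.02516 m²; mean velocity V = ṁ/(ρA) = 75.2/(1030 · 0.02516) = 2.901 m/s.
Reynolds number Re = ρVD/μ = 1030 · 2.901 · 0.179 / 0.000972 = 5.503e+05.
Re > 4000 → turbulent. Relative roughness ε/D = 1.7e-06/0.179 = 9.5e-06. Haaland: 1/√f = -1.8 log₁₀[(9.5e-06/3.7)^1.11 + 6.9/5.503e+05] = -1.8 log₁₀[6.23e-07 + 1.25e-05] = 8.785, so f = 0.01296.
Total minor-loss coefficient ΣK = 1·1.5 + 3·0.31 + 3·0.11 = 2.76.
ΔP = [f·L/D + ΣK]·(ρV²/2) = [0.01296·2350/0.179 + 2.76]·(1030·2.901²/2) = [170.1 + 2.76]·4335 = 7.493e+05 Pa.
ΔP = 7.493e+05 Pa = 749 kPa.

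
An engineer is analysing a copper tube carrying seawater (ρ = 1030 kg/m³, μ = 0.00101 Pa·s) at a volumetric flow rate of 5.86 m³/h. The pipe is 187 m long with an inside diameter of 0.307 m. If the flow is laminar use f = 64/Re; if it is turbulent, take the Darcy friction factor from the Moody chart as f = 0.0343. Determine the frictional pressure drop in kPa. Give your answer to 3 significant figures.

Q = 5.86 m³/h = 5.86/3600 = 0.001628 m³/s.
Cross-sectional area A = πD²/4 = π(0.307)²/4 = 0.07402 m²; mean velocity V = Q/A = 0.001628/0.07402 = 0.02199 m/s.
Reynolds number Re = ρVD/μ = 1030 · 0.02199 · 0.307 / 0.00101 = 6885.
Re > 4000 → turbulent; use the Moody-chart value f = 0.0343.
Darcy-Weisbach: ΔP = f(L/D)(ρV²/2) = 0.0343·(187/0.307)·(1030·0.02199²/2) = 0.0343·609.1·0.249 = 5.203 Pa.
ΔP = 5.203 Pa = 0.00520 kPa.

ΔP ≈ 0.00520 kPa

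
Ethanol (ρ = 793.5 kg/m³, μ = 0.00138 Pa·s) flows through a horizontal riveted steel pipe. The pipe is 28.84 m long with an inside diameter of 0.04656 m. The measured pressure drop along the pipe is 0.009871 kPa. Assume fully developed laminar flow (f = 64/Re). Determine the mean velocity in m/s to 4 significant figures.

V ≈ 0.01680 m/s

For laminar flow, f = 64/Re with Re = ρVD/μ, so Darcy-Weisbach reduces to ΔP = 32μLV/D². Solving for V: V = ΔP·D²/(32μL) = 9.871·(0.04656)²/(32·0.00138·28.84) = 0.0168 m/s.
Check: Re = ρVD/μ = 793.5·0.0168·0.04656/0.00138 = 449.8 < 2300, so the laminar assumption holds.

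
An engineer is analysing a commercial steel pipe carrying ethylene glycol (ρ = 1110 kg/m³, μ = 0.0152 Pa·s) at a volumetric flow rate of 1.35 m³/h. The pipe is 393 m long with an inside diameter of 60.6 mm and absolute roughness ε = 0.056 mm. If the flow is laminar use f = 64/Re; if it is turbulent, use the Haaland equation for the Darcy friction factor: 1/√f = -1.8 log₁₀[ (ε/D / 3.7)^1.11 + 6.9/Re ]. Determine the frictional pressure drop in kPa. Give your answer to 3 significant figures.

Q = 1.35 m³/h = 1.35/3600 = 0.000375 m³/s.
Cross-sectional area A = πD²/4 = π(0.0606)²/4 = 0.002884 m²; mean velocity V = Q/A = 0.000375/0.002884 = 0.13 m/s.
Reynolds number Re = ρVD/μ = 1110 · 0.13 · 0.0606 / 0.0152 = 575.4.
Re < 2300 → laminar flow, so f = 64/Re = 64/575.4 = 0.1112 (the turbulent correlation is not needed).
Darcy-Weisbach: ΔP = f(L/D)(ρV²/2) = 0.1112·(393/0.0606)·(1110·0.13²/2) = 0.1112·6485·9.382 = 6768 Pa.
ΔP = 6768 Pa = 6.77 kPa.

ΔP ≈ 6.77 kPa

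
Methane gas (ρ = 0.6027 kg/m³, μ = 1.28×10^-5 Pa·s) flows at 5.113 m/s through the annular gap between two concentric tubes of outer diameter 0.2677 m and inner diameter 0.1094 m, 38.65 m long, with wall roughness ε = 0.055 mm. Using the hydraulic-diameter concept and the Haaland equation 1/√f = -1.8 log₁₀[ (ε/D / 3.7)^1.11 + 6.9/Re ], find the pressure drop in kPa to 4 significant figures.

ΔP ≈ 0.04413 kPa

Hydraulic diameter D_h = 4A/P = D_o - D_i = 0.2677 - 0.1094 = 0.1583 m.
Re = ρVD_h/μ = 0.6027·5.113·0.1583/1.28e-05 = 3.811e+04.
ε/D_h = 5.5e-05/0.1583 = 0.000347; Haaland gives 1/√f = -1.8 log₁₀[3.39e-05+0.000181] = 6.602, so f = 0.02294.
ΔP = f(L/D_h)(ρV²/2) = 0.02294·38.65/0.1583·7.878 = 44.13 Pa.
ΔP = 0.04413 kPa.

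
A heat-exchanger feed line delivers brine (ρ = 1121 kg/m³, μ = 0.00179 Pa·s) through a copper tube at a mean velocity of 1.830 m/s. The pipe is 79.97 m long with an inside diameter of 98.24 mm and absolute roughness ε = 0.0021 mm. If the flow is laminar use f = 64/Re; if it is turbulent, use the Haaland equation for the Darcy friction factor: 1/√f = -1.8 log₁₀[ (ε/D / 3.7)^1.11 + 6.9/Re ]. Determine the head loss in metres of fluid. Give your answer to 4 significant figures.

h_f ≈ 2.429 m

Reynolds number Re = ρVD/μ = 1121 · 1.83 · 0.09824 / 0.00179 = 1.126e+05.
Re > 4000 → turbulent. Relative roughness ε/D = 2.1e-06/0.09824 = 2.14e-05. Haaland: 1/√f = -1.8 log₁₀[(2.14e-05/3.7)^1.11 + 6.9/1.126e+05] = -1.8 log₁₀[1.53e-06 + 6.13e-05] = 7.563, so f = 0.01748.
Darcy-Weisbach: ΔP = f(L/D)(ρV²/2) = 0.01748·(79.97/0.09824)·(1121·1.83²/2) = 0.01748·814·1877 = 2.671e+04 Pa.
Head loss h_f = ΔP/(ρg) = 2.671e+04/(1121·9.81) = 2.429 m.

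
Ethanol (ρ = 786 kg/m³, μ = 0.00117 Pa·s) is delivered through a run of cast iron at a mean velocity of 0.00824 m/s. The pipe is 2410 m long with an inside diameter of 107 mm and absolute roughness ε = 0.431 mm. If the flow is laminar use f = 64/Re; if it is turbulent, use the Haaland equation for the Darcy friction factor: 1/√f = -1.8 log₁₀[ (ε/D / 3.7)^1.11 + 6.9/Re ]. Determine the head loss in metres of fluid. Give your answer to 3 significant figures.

h_f ≈ 0.00842 m

Reynolds number Re = ρVD/μ = 786 · 0.00824 · 0.107 / 0.00117 = 592.3.
Re < 2300 → laminar flow, so f = 64/Re = 64/592.3 = 0.1081 (the turbulent correlation is not needed).
Darcy-Weisbach: ΔP = f(L/D)(ρV²/2) = 0.1081·(2410/0.107)·(786·0.00824²/2) = 0.1081·2.252e+04·0.02668 = 64.94 Pa.
Head loss h_f = ΔP/(ρg) = 64.94/(786·9.81) = 0.00842 m.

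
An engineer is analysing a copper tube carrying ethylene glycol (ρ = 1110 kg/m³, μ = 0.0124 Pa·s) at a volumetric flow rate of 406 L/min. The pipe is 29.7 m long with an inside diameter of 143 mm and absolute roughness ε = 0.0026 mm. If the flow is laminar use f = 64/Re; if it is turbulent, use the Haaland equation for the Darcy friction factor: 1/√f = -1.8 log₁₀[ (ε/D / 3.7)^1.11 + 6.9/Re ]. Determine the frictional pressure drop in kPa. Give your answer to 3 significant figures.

Q = 406 L/min = 406/60000 = 0.006767 m³/s.
Cross-sectional area A = πD²/4 = π(0.143)²/4 = 0.01606 m²; mean velocity V = Q/A = 0.006767/0.01606 = 0.4213 m/s.
Reynolds number Re = ρVD/μ = 1110 · 0.4213 · 0.143 / 0.0124 = 5393.
Re > 4000 → turbulent. Relative roughness ε/D = 2.6e-06/0.143 = 1.82e-05. Haaland: 1/√f = -1.8 log₁₀[(1.82e-05/3.7)^1.11 + 6.9/5393] = -1.8 log₁₀[1.28e-06 + 0.00128] = 5.207, so f = 0.03689.
Darcy-Weisbach: ΔP = f(L/D)(ρV²/2) = 0.03689·(29.7/0.143)·(1110·0.4213²/2) = 0.03689·207.7·98.52 = 754.8 Pa.
ΔP = 754.8 Pa = 0.755 kPa.

ΔP ≈ 0.755 kPa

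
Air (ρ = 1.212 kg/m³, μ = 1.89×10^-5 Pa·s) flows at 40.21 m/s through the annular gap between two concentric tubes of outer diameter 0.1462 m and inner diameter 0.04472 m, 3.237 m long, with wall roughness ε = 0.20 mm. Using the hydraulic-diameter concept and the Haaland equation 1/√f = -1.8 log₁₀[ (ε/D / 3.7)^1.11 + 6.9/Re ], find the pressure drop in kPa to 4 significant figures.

ΔP ≈ 0.7497 kPa

Hydraulic diameter D_h = 4A/P = D_o - D_i = 0.1462 - 0.04472 = 0.1015 m.
Re = ρVD_h/μ = 1.212·40.21·0.1015/1.89e-05 = 2.617e+05.
ε/D_h = 0.0002/0.1015 = 0.00197; Haaland gives 1/√f = -1.8 log₁₀[0.000232+2.64e-05] = 6.457, so f = 0.02399.
ΔP = f(L/D_h)(ρV²/2) = 0.02399·3.237/0.1015·979.8 = 749.7 Pa.
ΔP = 0.7497 kPa.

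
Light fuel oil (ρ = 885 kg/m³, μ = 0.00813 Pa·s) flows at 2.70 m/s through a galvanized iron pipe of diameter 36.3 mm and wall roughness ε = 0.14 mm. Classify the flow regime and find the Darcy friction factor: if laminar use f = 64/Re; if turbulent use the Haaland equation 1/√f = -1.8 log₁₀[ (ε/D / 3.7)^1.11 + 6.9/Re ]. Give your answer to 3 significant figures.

Re = ρVD/μ = 885·2.7·0.0363/0.00813 = 1.067e+04.
Re > 4000 → turbulent. ε/D = 0.00014/0.0363 = 0.00386; Haaland: 1/√f = -1.8 log₁₀[0.00049 + 0.000647] = 5.3, so f = 0.0356.

f ≈ 0.0356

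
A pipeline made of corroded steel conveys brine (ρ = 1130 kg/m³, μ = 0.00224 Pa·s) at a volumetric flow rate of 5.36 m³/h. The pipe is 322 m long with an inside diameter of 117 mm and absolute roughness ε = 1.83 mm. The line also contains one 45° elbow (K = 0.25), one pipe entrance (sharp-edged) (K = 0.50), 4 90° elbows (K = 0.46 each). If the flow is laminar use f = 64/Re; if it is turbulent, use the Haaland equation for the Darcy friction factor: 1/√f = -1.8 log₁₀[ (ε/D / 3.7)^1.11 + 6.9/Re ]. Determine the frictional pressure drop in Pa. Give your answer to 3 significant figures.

ΔP ≈ 1500 Pa

Q = 5.36 m³/h = 5.36/3600 = 0.001489 m³/s.
Cross-sectional area A = πD²/4 = π(0.117)²/4 = 0.01075 m²; mean velocity V = Q/A = 0.001489/0.01075 = 0.1385 m/s.
Reynolds number Re = ρVD/μ = 1130 · 0.1385 · 0.117 / 0.00224 = 8174.
Re > 4000 → turbulent. Relative roughness ε/D = 0.00183/0.117 = 0.0156. Haaland: 1/√f = -1.8 log₁₀[(0.0156/3.7)^1.11 + 6.9/8174] = -1.8 log₁₀[0.00232 + 0.000844] = 4.5, so f = 0.04938.
Total minor-loss coefficient ΣK = 1·0.25 + 1·0.5 + 4·0.46 = 2.59.
ΔP = [f·L/D + ΣK]·(ρV²/2) = [0.04938·322/0.117 + 2.59]·(1130·0.1385²/2) = [135.9 + 2.59]·10.84 = 1501 Pa.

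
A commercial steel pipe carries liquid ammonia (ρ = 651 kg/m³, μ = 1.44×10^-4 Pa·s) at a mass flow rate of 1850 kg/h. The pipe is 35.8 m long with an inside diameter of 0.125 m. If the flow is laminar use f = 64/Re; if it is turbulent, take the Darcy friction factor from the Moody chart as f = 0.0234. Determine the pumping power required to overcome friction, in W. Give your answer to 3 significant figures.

ṁ = 1850 kg/h = 1850/3600 = 0.5139 kg/s.
A = πD²/4 = π(0.125)²/4 = 0.01227 m²; mean velocity V = ṁ/(ρA) = 0.5139/(651 · 0.01227) = 0.06432 m/s.
Reynolds number Re = ρVD/μ = 651 · 0.06432 · 0.125 / 0.000144 = 3.635e+04.
Re > 4000 → turbulent; use the Moody-chart value f = 0.0234.
Darcy-Weisbach: ΔP = f(L/D)(ρV²/2) = 0.0234·(35.8/0.125)·(651·0.06432²/2) = 0.0234·286.4·1.347 = 9.026 Pa.
Q = ṁ/ρ = 0.5139/651 = 0.0007894 m³/s.
Pumping power P = QΔP = 0.0007894·9.026 = 0.007125 W = 0.00712 W.

P ≈ 0.00712 W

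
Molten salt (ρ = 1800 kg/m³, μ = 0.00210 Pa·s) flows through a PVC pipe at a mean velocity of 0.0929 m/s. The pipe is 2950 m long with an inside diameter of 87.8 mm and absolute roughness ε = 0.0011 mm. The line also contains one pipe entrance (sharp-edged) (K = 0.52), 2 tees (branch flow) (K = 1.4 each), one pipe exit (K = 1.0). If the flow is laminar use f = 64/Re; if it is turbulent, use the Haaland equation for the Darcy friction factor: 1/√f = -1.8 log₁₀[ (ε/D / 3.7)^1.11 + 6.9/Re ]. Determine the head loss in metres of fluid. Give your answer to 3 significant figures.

h_f ≈ 0.507 m

Reynolds number Re = ρVD/μ = 1800 · 0.0929 · 0.0878 / 0.0021 = 6991.
Re > 4000 → turbulent. Relative roughness ε/D = 1.1e-06/0.0878 = 1.25e-05. Haaland: 1/√f = -1.8 log₁₀[(1.25e-05/3.7)^1.11 + 6.9/6991] = -1.8 log₁₀[8.47e-07 + 0.000987] = 5.41, so f = 0.03417.
Total minor-loss coefficient ΣK = 1·0.52 + 2·1.4 + 1·1 = 4.32.
ΔP = [f·L/D + ΣK]·(ρV²/2) = [0.03417·2950/0.0878 + 4.32]·(1800·0.0929²/2) = [1148 + 4.32]·7.767 = 8952 Pa.
Head loss h_f = ΔP/(ρg) = 8952/(1800·9.81) = 0.507 m.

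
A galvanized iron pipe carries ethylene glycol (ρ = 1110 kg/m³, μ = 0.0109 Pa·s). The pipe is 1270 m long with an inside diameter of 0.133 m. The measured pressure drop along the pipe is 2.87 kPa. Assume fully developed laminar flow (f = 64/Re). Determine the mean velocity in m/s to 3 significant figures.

V ≈ 0.115 m/s

For laminar flow, f = 64/Re with Re = ρVD/μ, so Darcy-Weisbach reduces to ΔP = 32μLV/D². Solving for V: V = ΔP·D²/(32μL) = 2870·(0.133)²/(32·0.0109·1270) = 0.1146 m/s.
Check: Re = ρVD/μ = 1110·0.1146·0.133/0.0109 = 1552 < 2300, so the laminar assumption holds.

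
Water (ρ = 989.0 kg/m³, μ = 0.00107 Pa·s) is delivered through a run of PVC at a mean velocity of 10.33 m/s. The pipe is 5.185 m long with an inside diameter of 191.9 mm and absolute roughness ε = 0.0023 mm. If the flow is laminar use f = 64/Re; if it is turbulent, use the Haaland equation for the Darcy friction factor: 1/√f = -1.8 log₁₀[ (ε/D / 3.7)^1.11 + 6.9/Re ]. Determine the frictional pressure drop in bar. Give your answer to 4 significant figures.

ΔP ≈ 0.1543 bar

Reynolds number Re = ρVD/μ = 989 · 10.33 · 0.1919 / 0.00107 = 1.832e+06.
Re > 4000 → turbulent. Relative roughness ε/D = 2.3e-06/0.1919 = 1.2e-05. Haaland: 1/√f = -1.8 log₁₀[(1.2e-05/3.7)^1.11 + 6.9/1.832e+06] = -1.8 log₁₀[8.06e-07 + 3.77e-06] = 9.612, so f = 0.01082.
Darcy-Weisbach: ΔP = f(L/D)(ρV²/2) = 0.01082·(5.185/0.1919)·(989·10.33²/2) = 0.01082·27.02·5.277e+04 = 1.543e+04 Pa.
ΔP = 1.543e+04 Pa = 0.1543 bar.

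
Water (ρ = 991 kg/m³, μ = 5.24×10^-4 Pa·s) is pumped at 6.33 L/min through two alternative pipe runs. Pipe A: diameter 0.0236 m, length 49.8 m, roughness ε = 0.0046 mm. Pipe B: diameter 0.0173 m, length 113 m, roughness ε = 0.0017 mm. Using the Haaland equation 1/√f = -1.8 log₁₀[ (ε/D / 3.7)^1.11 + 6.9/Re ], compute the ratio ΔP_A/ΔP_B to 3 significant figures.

ΔP_A/ΔP_B ≈ 0.102

Pipe A: V = Q/A = 0.0001055/0.0004374 = 0.2412 m/s; Re = 1.076e+04; ε/D = 0.000195; Haaland → f = 0.0305; ΔP_A = f(L/D)(ρV²/2) = 1855 Pa.
Pipe B: V = Q/A = 0.0001055/0.0002351 = 0.4488 m/s; Re = 1.468e+04; ε/D = 9.83e-05; Haaland → f = 0.028; ΔP_B = f(L/D)(ρV²/2) = 1.825e+04 Pa.
ΔP_A/ΔP_B = 1855/1.825e+04 = 0.102.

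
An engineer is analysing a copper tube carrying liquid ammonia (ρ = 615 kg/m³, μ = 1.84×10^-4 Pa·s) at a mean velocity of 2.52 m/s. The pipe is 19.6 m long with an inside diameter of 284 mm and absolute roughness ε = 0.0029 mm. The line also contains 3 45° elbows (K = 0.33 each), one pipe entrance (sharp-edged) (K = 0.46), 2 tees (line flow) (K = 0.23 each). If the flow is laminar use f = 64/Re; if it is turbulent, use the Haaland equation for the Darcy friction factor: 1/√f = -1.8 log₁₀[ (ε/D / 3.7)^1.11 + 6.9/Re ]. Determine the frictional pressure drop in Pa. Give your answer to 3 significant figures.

Reynolds number Re = ρVD/μ = 615 · 2.52 · 0.284 / 0.000184 = 2.392e+06.
Re > 4000 → turbulent. Relative roughness ε/D = 2.9e-06/0.284 = 1.02e-05. Haaland: 1/√f = -1.8 log₁₀[(1.02e-05/3.7)^1.11 + 6.9/2.392e+06] = -1.8 log₁₀[6.75e-07 + 2.88e-06] = 9.807, so f = 0.0104.
Total minor-loss coefficient ΣK = 3·0.33 + 1·0.46 + 2·0.23 = 1.91.
ΔP = [f·L/D + ΣK]·(ρV²/2) = [0.0104·19.6/0.284 + 1.91]·(615·2.52²/2) = [0.7175 + 1.91]·1953 = 5131 Pa.

ΔP ≈ 5130 Pa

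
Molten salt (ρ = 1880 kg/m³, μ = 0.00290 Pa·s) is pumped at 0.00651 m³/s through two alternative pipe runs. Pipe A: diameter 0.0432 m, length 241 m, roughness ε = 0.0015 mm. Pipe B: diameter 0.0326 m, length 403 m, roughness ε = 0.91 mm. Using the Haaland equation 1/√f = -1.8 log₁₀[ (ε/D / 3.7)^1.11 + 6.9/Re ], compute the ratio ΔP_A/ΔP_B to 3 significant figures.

ΔP_A/ΔP_B ≈ 0.0451

Pipe A: V = Q/A = 0.00651/0.001466 = 4.441 m/s; Re = 1.244e+05; ε/D = 3.47e-05; Haaland → f = 0.0172; ΔP_A = f(L/D)(ρV²/2) = 1.779e+06 Pa.
Pipe B: V = Q/A = 0.00651/0.0008347 = 7.799 m/s; Re = 1.648e+05; ε/D = 0.0279; Haaland → f = 0.05581; ΔP_B = f(L/D)(ρV²/2) = 3.945e+07 Pa.
ΔP_A/ΔP_B = 1.779e+06/3.945e+07 = 0.0451.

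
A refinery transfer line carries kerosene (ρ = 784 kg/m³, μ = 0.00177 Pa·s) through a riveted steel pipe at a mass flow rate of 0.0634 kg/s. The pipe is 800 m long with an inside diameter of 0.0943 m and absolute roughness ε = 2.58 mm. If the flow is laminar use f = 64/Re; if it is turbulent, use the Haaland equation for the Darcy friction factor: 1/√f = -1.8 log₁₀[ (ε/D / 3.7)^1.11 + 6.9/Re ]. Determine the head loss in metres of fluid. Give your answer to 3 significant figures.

h_f ≈ 0.00767 m

A = πD²/4 = π(0.0943)²/4 = 0.006984 m²; mean velocity V = ṁ/(ρA) = 0.0634/(784 · 0.006984) = 0.01158 m/s.
Reynolds number Re = ρVD/μ = 784 · 0.01158 · 0.0943 / 0.00177 = 483.6.
Re < 2300 → laminar flow, so f = 64/Re = 64/483.6 = 0.1323 (the turbulent correlation is not needed).
Darcy-Weisbach: ΔP = f(L/D)(ρV²/2) = 0.1323·(800/0.0943)·(784·0.01158²/2) = 0.1323·8484·0.05255 = 59 Pa.
Head loss h_f = ΔP/(ρg) = 59/(784·9.81) = 0.00767 m.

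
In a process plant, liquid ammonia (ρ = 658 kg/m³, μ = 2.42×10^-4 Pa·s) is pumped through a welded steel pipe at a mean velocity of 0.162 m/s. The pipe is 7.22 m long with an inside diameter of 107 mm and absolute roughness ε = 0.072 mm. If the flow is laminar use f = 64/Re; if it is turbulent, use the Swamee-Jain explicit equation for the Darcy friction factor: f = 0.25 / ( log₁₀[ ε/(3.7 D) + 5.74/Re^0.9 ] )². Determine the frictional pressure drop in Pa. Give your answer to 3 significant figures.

ΔP ≈ 13.6 Pa

Reynolds number Re = ρVD/μ = 658 · 0.162 · 0.107 / 0.000242 = 4.713e+04.
Re > 4000 → turbulent. Relative roughness ε/D = 7.2e-05/0.107 = 0.000673. Swamee-Jain: f = 0.25/(log₁₀[0.000673/3.7 + 5.74/4.713e+04^0.9])² = 0.25/(log₁₀[0.000182 + 0.000357])² = 0.25/(-3.268)² = 0.0234.
Darcy-Weisbach: ΔP = f(L/D)(ρV²/2) = 0.0234·(7.22/0.107)·(658·0.162²/2) = 0.0234·67.48·8.634 = 13.64 Pa.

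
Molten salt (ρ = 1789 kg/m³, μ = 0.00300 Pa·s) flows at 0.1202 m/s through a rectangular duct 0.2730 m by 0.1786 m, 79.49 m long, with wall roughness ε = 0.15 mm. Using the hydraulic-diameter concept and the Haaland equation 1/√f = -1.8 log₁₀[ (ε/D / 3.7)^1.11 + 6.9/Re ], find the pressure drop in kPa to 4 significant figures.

Hydraulic diameter D_h = 4A/P = 4·(0.273·0.1786)/(2·(0.273+0.1786)) = 0.195/0.9032 = 0.2159 m.
Re = ρVD_h/μ = 1789·0.1202·0.2159/0.003 = 1.548e+04.
ε/D_h = 0.00015/0.2159 = 0.000695; Haaland gives 1/√f = -1.8 log₁₀[7.31e-05+0.000446] = 5.913, so f = 0.0286.
ΔP = f(L/D_h)(ρV²/2) = 0.0286·79.49/0.2159·12.92 = 136.1 Pa.
ΔP = 0.1361 kPa.

ΔP ≈ 0.1361 kPa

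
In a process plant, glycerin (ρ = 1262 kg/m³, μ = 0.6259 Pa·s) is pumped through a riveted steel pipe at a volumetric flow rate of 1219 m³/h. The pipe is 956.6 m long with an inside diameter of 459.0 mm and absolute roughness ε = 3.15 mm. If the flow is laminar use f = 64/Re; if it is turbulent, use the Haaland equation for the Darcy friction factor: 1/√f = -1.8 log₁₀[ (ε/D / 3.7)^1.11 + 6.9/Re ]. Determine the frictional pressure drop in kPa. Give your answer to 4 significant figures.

ΔP ≈ 186.1 kPa

Q = 1219 m³/h = 1219/3600 = 0.3386 m³/s.
Cross-sectional area A = πD²/4 = π(0.459)²/4 = 0.1655 m²; mean velocity V = Q/A = 0.3386/0.1655 = 2.046 m/s.
Reynolds number Re = ρVD/μ = 1262 · 2.046 · 0.459 / 0.626 = 1894.
Re < 2300 → laminar flow, so f = 64/Re = 64/1894 = 0.03379 (the turbulent correlation is not needed).
Darcy-Weisbach: ΔP = f(L/D)(ρV²/2) = 0.03379·(956.6/0.459)·(1262·2.046²/2) = 0.03379·2084·2642 = 1.861e+05 Pa.
ΔP = 1.861e+05 Pa = 186.1 kPa.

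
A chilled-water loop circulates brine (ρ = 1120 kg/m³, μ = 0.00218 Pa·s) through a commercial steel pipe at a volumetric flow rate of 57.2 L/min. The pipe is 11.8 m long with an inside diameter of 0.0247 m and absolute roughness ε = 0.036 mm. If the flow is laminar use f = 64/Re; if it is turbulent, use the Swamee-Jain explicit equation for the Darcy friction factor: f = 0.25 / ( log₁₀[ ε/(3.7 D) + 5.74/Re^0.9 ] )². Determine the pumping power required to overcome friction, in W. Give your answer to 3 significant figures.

P ≈ 28.2 W

Q = 57.2 L/min = 57.2/60000 = 0.0009533 m³/s.
Cross-sectional area A = πD²/4 = π(0.0247)²/4 = 0.0004792 m²; mean velocity V = Q/A = 0.0009533/0.0004792 = 1.99 m/s.
Reynolds number Re = ρVD/μ = 1120 · 1.99 · 0.0247 / 0.00218 = 2.525e+04.
Re > 4000 → turbulent. Relative roughness ε/D = 3.6e-05/0.0247 = 0.00146. Swamee-Jain: f = 0.25/(log₁₀[0.00146/3.7 + 5.74/2.525e+04^0.9])² = 0.25/(log₁₀[0.000394 + 0.000626])² = 0.25/(-2.991)² = 0.02794.
Darcy-Weisbach: ΔP = f(L/D)(ρV²/2) = 0.02794·(11.8/0.0247)·(1120·1.99²/2) = 0.02794·477.7·2217 = 2.959e+04 Pa.
Pumping power P = QΔP = 0.0009533·2.959e+04 = 28.21 W = 28.2 W.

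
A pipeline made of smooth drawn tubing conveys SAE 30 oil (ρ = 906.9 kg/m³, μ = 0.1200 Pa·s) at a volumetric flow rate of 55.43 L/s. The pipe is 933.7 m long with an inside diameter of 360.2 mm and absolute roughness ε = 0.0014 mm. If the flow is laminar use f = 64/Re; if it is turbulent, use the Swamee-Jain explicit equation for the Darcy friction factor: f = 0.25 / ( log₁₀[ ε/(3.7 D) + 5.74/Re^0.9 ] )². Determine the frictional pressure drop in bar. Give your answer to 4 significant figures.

ΔP ≈ 0.1503 bar

Q = 55.43 L/s = 55.43/1000 = 0.05543 m³/s.
Cross-sectional area A = πD²/4 = π(0.3602)²/4 = 0.1019 m²; mean velocity V = Q/A = 0.05543/0.1019 = 0.544 m/s.
Reynolds number Re = ρVD/μ = 906.9 · 0.544 · 0.3602 / 0.12 = 1481.
Re < 2300 → laminar flow, so f = 64/Re = 64/1481 = 0.04322 (the turbulent correlation is not needed).
Darcy-Weisbach: ΔP = f(L/D)(ρV²/2) = 0.04322·(933.7/0.3602)·(906.9·0.544²/2) = 0.04322·2592·134.2 = 1.503e+04 Pa.
ΔP = 1.503e+04 Pa = 0.1503 bar.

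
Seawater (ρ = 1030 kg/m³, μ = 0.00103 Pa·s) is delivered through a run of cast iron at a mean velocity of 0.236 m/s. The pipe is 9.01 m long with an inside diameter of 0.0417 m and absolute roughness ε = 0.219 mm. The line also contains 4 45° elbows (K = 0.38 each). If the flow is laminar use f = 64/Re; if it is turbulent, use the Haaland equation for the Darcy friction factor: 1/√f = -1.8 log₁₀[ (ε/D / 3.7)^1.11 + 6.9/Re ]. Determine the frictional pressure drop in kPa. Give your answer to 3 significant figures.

Reynolds number Re = ρVD/μ = 1030 · 0.236 · 0.0417 / 0.00103 = 9841.
Re > 4000 → turbulent. Relative roughness ε/D = 0.000219/0.0417 = 0.00525. Haaland: 1/√f = -1.8 log₁₀[(0.00525/3.7)^1.11 + 6.9/9841] = -1.8 log₁₀[0.00069 + 0.000701] = 5.142, so f = 0.03782.
Total minor-loss coefficient ΣK = 4·0.38 = 1.52.
ΔP = [f·L/D + ΣK]·(ρV²/2) = [0.03782·9.01/0.0417 + 1.52]·(1030·0.236²/2) = [8.172 + 1.52]·28.68 = 278 Pa.
ΔP = 278 Pa = 0.278 kPa.

ΔP ≈ 0.278 kPa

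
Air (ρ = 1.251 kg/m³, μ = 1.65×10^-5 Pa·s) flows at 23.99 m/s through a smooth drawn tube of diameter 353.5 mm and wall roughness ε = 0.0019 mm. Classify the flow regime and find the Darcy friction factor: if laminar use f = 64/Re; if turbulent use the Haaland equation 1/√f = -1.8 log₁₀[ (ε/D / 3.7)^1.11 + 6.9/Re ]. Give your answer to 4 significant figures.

f ≈ 0.01257

Re = ρVD/μ = 1.251·23.99·0.3535/1.65e-05 = 6.43e+05.
Re > 4000 → turbulent. ε/D = 1.9e-06/0.3535 = 5.37e-06; Haaland: 1/√f = -1.8 log₁₀[3.31e-07 + 1.07e-05] = 8.921, so f = 0.01257.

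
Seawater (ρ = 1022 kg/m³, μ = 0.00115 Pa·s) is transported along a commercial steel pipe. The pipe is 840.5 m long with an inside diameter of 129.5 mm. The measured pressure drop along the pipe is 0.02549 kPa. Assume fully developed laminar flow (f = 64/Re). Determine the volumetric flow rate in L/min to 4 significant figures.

Q ≈ 10.92 L/min

For laminar flow, f = 64/Re with Re = ρVD/μ, so Darcy-Weisbach reduces to ΔP = 32μLV/D². Solving for V: V = ΔP·D²/(32μL) = 25.49·(0.1295)²/(32·0.00115·840.5) = 0.01382 m/s.
Check: Re = ρVD/μ = 1022·0.01382·0.1295/0.00115 = 1591 < 2300, so the laminar assumption holds.
Q = V·A = 0.01382·(π/4·0.1295²) = 0.000182 m³/s = 10.92 L/min.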